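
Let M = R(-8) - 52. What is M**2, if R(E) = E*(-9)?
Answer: 400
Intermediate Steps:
R(E) = -9*E
M = 20 (M = -9*(-8) - 52 = 72 - 52 = 20)
M**2 = 20**2 = 400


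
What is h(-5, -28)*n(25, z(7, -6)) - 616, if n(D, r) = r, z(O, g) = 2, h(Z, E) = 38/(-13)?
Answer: -8084/13 ≈ -621.85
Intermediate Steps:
h(Z, E) = -38/13 (h(Z, E) = 38*(-1/13) = -38/13)
h(-5, -28)*n(25, z(7, -6)) - 616 = -38/13*2 - 616 = -76/13 - 616 = -8084/13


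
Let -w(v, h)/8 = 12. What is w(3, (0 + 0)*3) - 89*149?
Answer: -13357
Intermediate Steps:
w(v, h) = -96 (w(v, h) = -8*12 = -96)
w(3, (0 + 0)*3) - 89*149 = -96 - 89*149 = -96 - 13261 = -13357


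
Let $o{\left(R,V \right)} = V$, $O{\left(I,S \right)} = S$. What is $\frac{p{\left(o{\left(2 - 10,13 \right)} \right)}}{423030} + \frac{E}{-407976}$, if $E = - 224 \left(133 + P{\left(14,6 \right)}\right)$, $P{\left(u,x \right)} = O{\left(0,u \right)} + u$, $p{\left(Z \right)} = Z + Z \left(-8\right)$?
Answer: $\frac{634126171}{7191086970} \approx 0.088182$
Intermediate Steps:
$p{\left(Z \right)} = - 7 Z$ ($p{\left(Z \right)} = Z - 8 Z = - 7 Z$)
$P{\left(u,x \right)} = 2 u$ ($P{\left(u,x \right)} = u + u = 2 u$)
$E = -36064$ ($E = - 224 \left(133 + 2 \cdot 14\right) = - 224 \left(133 + 28\right) = \left(-224\right) 161 = -36064$)
$\frac{p{\left(o{\left(2 - 10,13 \right)} \right)}}{423030} + \frac{E}{-407976} = \frac{\left(-7\right) 13}{423030} - \frac{36064}{-407976} = \left(-91\right) \frac{1}{423030} - - \frac{4508}{50997} = - \frac{91}{423030} + \frac{4508}{50997} = \frac{634126171}{7191086970}$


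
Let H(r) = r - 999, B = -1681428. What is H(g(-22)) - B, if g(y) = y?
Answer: 1680407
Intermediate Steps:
H(r) = -999 + r
H(g(-22)) - B = (-999 - 22) - 1*(-1681428) = -1021 + 1681428 = 1680407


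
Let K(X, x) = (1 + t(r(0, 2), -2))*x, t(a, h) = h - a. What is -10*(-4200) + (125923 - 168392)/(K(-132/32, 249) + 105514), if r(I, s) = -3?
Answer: 4452461531/106012 ≈ 42000.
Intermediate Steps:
K(X, x) = 2*x (K(X, x) = (1 + (-2 - 1*(-3)))*x = (1 + (-2 + 3))*x = (1 + 1)*x = 2*x)
-10*(-4200) + (125923 - 168392)/(K(-132/32, 249) + 105514) = -10*(-4200) + (125923 - 168392)/(2*249 + 105514) = 42000 - 42469/(498 + 105514) = 42000 - 42469/106012 = 4452461531/106012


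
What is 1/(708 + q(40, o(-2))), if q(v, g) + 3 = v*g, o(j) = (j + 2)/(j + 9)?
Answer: 1/705 ≈ 0.0014184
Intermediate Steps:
o(j) = (2 + j)/(9 + j)
q(v, g) = -3 + g*v (q(v, g) = -3 + v*g = -3 + g*v)
1/(708 + q(40, o(-2))) = 1/(708 + (-3 + ((2 - 2)/(9 - 2))*40)) = 1/(708 + (-3 + (0/7)*40)) = 1/(708 + (-3 + ((⅐)*0)*40)) = 1/(708 + (-3 + 0*40)) = 1/(708 + (-3 + 0)) = 1/(708 - 3) = 1/705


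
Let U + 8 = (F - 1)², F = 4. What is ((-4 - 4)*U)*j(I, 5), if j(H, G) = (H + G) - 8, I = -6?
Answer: 72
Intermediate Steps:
j(H, G) = -8 + G + H (j(H, G) = (G + H) - 8 = -8 + G + H)
U = 1 (U = -8 + (4 - 1)² = -8 + 3² = -8 + 9 = 1)
((-4 - 4)*U)*j(I, 5) = ((-4 - 4)*1)*(-8 + 5 - 6) = -8*1*(-9) = -8*(-9) = 72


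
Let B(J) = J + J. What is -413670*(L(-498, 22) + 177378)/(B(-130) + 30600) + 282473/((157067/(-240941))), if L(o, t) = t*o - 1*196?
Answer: -643263623223638/238270639 ≈ -2.6997e+6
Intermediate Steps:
L(o, t) = -196 + o*t (L(o, t) = o*t - 196 = -196 + o*t)
B(J) = 2*J
-413670*(L(-498, 22) + 177378)/(B(-130) + 30600) + 282473/((157067/(-240941))) = -413670*((-196 - 498*22) + 177378)/(2*(-130) + 30600) + 282473/((157067/(-240941))) = -413670*((-196 - 10956) + 177378)/(-260 + 30600) + 282473/((157067*(-1/240941))) = -413670/(30340/(-11152 + 177378)) + 282473/(-157067/240941) = -413670/(30340/166226) + 282473*(-240941/157067) = -413670/(30340*(1/166226)) - 68059327093/157067 = -413670/15170/83113 - 68059327093/157067 = -413670*83113/15170 - 68059327093/157067 = -3438135471/1517 - 68059327093/157067 = -643263623223638/238270639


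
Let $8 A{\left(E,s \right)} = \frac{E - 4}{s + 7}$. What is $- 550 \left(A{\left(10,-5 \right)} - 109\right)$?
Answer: $\frac{238975}{4} \approx 59744.0$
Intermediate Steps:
$A{\left(E,s \right)} = \frac{-4 + E}{8 \left(7 + s\right)}$ ($A{\left(E,s \right)} = \frac{\left(E - 4\right) \frac{1}{s + 7}}{8} = \frac{\left(-4 + E\right) \frac{1}{7 + s}}{8} = \frac{\frac{1}{7 + s} \left(-4 + E\right)}{8} = \frac{-4 + E}{8 \left(7 + s\right)}$)
$- 550 \left(A{\left(10,-5 \right)} - 109\right) = - 550 \left(\frac{-4 + 10}{8 \left(7 - 5\right)} - 109\right) = - 550 \left(\frac{1}{8} \cdot \frac{1}{2} \cdot 6 - 109\right) = - 550 \left(\frac{3}{8} - 109\right) = \left(-550\right) \left(- \frac{869}{8}\right) = \frac{238975}{4}$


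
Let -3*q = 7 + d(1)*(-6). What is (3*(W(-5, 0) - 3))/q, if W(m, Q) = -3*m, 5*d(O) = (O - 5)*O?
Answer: -540/59 ≈ -9.1525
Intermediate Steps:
d(O) = O*(-5 + O)/5 (d(O) = ((O - 5)*O)/5 = ((-5 + O)*O)/5 = (O*(-5 + O))/5 = O*(-5 + O)/5)
q = -59/15 (q = -(7 + ((1/5)*1*(-5 + 1))*(-6))/3 = -(7 + ((1/5)*1*(-4))*(-6))/3 = -(7 - 4/5*(-6))/3 = -(7 + 24/5)/3 = -1/3*59/5 = -59/15 ≈ -3.9333)
(3*(W(-5, 0) - 3))/q = (3*(-3*(-5) - 3))/(-59/15) = (3*(15 - 3))*(-15/59) = (3*12)*(-15/59) = 36*(-15/59) = -540/59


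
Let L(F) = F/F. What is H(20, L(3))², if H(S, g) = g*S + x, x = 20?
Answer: 1600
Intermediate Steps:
L(F) = 1
H(S, g) = 20 + S*g (H(S, g) = g*S + 20 = S*g + 20 = 20 + S*g)
H(20, L(3))² = (20 + 20*1)² = (20 + 20)² = 40² = 1600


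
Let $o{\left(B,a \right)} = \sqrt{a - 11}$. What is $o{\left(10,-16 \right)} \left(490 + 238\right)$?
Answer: $2184 i \sqrt{3} \approx 3782.8 i$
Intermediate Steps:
$o{\left(B,a \right)} = \sqrt{-11 + a}$
$o{\left(10,-16 \right)} \left(490 + 238\right) = \sqrt{-11 - 16} \left(490 + 238\right) = \sqrt{-27} \cdot 728 = 3 i \sqrt{3} \cdot 728 = 2184 i \sqrt{3}$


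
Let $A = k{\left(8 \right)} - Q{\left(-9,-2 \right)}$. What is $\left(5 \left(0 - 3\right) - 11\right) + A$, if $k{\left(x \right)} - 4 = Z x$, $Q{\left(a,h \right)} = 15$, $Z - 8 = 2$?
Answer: $43$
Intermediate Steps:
$Z = 10$ ($Z = 8 + 2 = 10$)
$k{\left(x \right)} = 4 + 10 x$
$A = 69$ ($A = \left(4 + 10 \cdot 8\right) - 15 = \left(4 + 80\right) - 15 = 84 - 15 = 69$)
$\left(5 \left(0 - 3\right) - 11\right) + A = \left(5 \left(0 - 3\right) - 11\right) + 69 = \left(5 \left(-3\right) - 11\right) + 69 = \left(-15 - 11\right) + 69 = -26 + 69 = 43$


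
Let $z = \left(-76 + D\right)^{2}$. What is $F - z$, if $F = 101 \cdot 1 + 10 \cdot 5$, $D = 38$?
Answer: $-1293$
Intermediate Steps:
$F = 151$ ($F = 101 + 50 = 151$)
$z = 1444$ ($z = \left(-76 + 38\right)^{2} = \left(-38\right)^{2} = 1444$)
$F - z = 151 - 1444 = -1293$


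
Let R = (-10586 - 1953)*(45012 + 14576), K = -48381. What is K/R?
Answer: 48381/747173932 ≈ 6.4752e-5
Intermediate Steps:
R = -747173932 (R = -12539*59588 = -747173932)
K/R = -48381/(-747173932) = -48381*(-1/747173932) = 48381/747173932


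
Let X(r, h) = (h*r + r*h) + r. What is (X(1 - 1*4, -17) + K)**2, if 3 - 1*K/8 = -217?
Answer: 3455881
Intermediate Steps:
X(r, h) = r + 2*h*r (X(r, h) = (h*r + h*r) + r = 2*h*r + r = r + 2*h*r)
K = 1760 (K = 24 - 8*(-217) = 24 + 1736 = 1760)
(X(1 - 1*4, -17) + K)**2 = ((1 - 1*4)*(1 + 2*(-17)) + 1760)**2 = ((1 - 4)*(1 - 34) + 1760)**2 = (-3*(-33) + 1760)**2 = (99 + 1760)**2 = 1859**2 = 3455881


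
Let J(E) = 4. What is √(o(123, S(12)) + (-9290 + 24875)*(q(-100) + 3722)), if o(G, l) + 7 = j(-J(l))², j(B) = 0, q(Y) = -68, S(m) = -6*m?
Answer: √56947583 ≈ 7546.4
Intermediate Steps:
o(G, l) = -7 (o(G, l) = -7 + 0² = -7 + 0 = -7)
√(o(123, S(12)) + (-9290 + 24875)*(q(-100) + 3722)) = √(-7 + (-9290 + 24875)*(-68 + 3722)) = √(-7 + 15585*3654) = √(-7 + 56947590) = √56947583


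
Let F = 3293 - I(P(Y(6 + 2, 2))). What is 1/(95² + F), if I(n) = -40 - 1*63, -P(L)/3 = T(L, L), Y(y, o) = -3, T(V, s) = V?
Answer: 1/12421 ≈ 8.0509e-5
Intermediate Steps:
P(L) = -3*L
I(n) = -103 (I(n) = -40 - 63 = -103)
F = 3396 (F = 3293 - 1*(-103) = 3293 + 103 = 3396)
1/(95² + F) = 1/(95² + 3396) = 1/(9025 + 3396) = 1/12421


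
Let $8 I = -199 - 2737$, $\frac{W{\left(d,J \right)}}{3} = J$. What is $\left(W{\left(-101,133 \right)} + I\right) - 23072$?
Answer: $-23040$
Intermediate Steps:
$W{\left(d,J \right)} = 3 J$
$I = -367$ ($I = \frac{-199 - 2737}{8} = \frac{1}{8} \left(-2936\right) = -367$)
$\left(W{\left(-101,133 \right)} + I\right) - 23072 = \left(3 \cdot 133 - 367\right) - 23072 = \left(399 - 367\right) - 23072 = 32 - 23072 = -23040$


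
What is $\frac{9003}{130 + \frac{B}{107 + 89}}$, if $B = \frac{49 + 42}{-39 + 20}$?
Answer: $\frac{1596532}{23049} \approx 69.267$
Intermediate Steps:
$B = - \frac{91}{19}$ ($B = \frac{91}{-19} = 91 \left(- \frac{1}{19}\right) = - \frac{91}{19} \approx -4.7895$)
$\frac{9003}{130 + \frac{B}{107 + 89}} = \frac{9003}{130 + \frac{1}{107 + 89} \left(- \frac{91}{19}\right)} = \frac{9003}{130 + \frac{1}{196} \left(- \frac{91}{19}\right)} = \frac{9003}{130 - \frac{13}{532}} = \frac{9003}{\frac{69147}{532}} = 9003 \cdot \frac{532}{69147} = \frac{1596532}{23049}$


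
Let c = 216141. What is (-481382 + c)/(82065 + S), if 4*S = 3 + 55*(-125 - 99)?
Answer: -1060964/315943 ≈ -3.3581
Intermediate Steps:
S = -12317/4 (S = (3 + 55*(-125 - 99))/4 = (3 + 55*(-224))/4 = (3 - 12320)/4 = (¼)*(-12317) = -12317/4 ≈ -3079.3)
(-481382 + c)/(82065 + S) = (-481382 + 216141)/(82065 - 12317/4) = -265241/315943/4 = -265241*4/315943 = -1060964/315943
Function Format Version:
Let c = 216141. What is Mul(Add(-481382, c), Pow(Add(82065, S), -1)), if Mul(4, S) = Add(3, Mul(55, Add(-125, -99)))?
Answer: Rational(-1060964, 315943) ≈ -3.3581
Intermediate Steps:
S = Rational(-12317, 4) (S = Mul(Rational(1, 4), Add(3, Mul(55, Add(-125, -99)))) = Mul(Rational(1, 4), Add(3, Mul(55, -224))) = Mul(Rational(1, 4), Add(3, -12320)) = Mul(Rational(1, 4), -12317) = Rational(-12317, 4) ≈ -3079.3)
Mul(Add(-481382, c), Pow(Add(82065, S), -1)) = Mul(Add(-481382, 216141), Pow(Add(82065, Rational(-12317, 4)), -1)) = Mul(-265241, Pow(Rational(315943, 4), -1)) = Mul(-265241, Rational(4, 315943)) = Rational(-1060964, 315943)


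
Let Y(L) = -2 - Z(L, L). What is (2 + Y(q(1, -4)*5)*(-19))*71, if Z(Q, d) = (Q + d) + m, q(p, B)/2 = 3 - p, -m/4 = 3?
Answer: 40612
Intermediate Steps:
m = -12 (m = -4*3 = -12)
q(p, B) = 6 - 2*p (q(p, B) = 2*(3 - p) = 6 - 2*p)
Z(Q, d) = -12 + Q + d (Z(Q, d) = (Q + d) - 12 = -12 + Q + d)
Y(L) = 10 - 2*L (Y(L) = -2 - (-12 + L + L) = -2 - (-12 + 2*L) = -2 + (12 - 2*L) = 10 - 2*L)
(2 + Y(q(1, -4)*5)*(-19))*71 = (2 + (10 - 2*(6 - 2*1)*5)*(-19))*71 = (2 + (10 - 2*(6 - 2)*5)*(-19))*71 = (2 + (10 - 8*5)*(-19))*71 = (2 + (10 - 2*20)*(-19))*71 = (2 + (10 - 40)*(-19))*71 = (2 - 30*(-19))*71 = (2 + 570)*71 = 572*71 = 40612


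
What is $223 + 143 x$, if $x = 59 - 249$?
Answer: $-26947$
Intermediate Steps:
$x = -190$
$223 + 143 x = 223 + 143 \left(-190\right) = 223 - 27170 = -26947$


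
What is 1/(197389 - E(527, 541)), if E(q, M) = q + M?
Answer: 1/196321 ≈ 5.0937e-6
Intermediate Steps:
E(q, M) = M + q
1/(197389 - E(527, 541)) = 1/(197389 - (541 + 527)) = 1/(197389 - 1*1068) = 1/(197389 - 1068) = 1/196321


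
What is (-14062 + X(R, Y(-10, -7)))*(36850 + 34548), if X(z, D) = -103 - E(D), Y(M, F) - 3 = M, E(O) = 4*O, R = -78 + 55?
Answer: -1009353526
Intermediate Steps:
R = -23
Y(M, F) = 3 + M
X(z, D) = -103 - 4*D
(-14062 + X(R, Y(-10, -7)))*(36850 + 34548) = (-14062 + (-103 - 4*(3 - 10)))*(36850 + 34548) = (-14062 + (-103 - 4*(-7)))*71398 = (-14062 + (-103 + 28))*71398 = (-14062 - 75)*71398 = -14137*71398 = -1009353526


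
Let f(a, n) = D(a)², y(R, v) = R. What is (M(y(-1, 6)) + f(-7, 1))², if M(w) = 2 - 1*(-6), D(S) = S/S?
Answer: 81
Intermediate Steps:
D(S) = 1
M(w) = 8 (M(w) = 2 + 6 = 8)
f(a, n) = 1 (f(a, n) = 1² = 1)
(M(y(-1, 6)) + f(-7, 1))² = (8 + 1)² = 9² = 81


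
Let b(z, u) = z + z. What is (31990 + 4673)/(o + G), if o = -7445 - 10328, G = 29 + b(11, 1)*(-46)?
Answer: -12221/6252 ≈ -1.9547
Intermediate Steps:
b(z, u) = 2*z
G = -983 (G = 29 + (2*11)*(-46) = 29 + 22*(-46) = 29 - 1012 = -983)
o = -17773
(31990 + 4673)/(o + G) = (31990 + 4673)/(-17773 - 983) = 36663/(-18756) = 36663*(-1/18756) = -12221/6252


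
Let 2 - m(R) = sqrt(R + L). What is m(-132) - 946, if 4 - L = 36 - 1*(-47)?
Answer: -944 - I*sqrt(211) ≈ -944.0 - 14.526*I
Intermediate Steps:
L = -79 (L = 4 - (36 - 1*(-47)) = 4 - (36 + 47) = 4 - 1*83 = 4 - 83 = -79)
m(R) = 2 - sqrt(-79 + R) (m(R) = 2 - sqrt(R - 79) = 2 - sqrt(-79 + R))
m(-132) - 946 = (2 - sqrt(-79 - 132)) - 946 = (2 - sqrt(-211)) - 946 = (2 - I*sqrt(211)) - 946 = -944 - I*sqrt(211)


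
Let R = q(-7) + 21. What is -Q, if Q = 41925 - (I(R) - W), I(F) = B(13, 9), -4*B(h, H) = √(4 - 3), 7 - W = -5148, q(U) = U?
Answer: -188321/4 ≈ -47080.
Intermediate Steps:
W = 5155 (W = 7 - 1*(-5148) = 7 + 5148 = 5155)
B(h, H) = -¼ (B(h, H) = -√(4 - 3)/4 = -√1/4 = -¼*1 = -¼)
R = 14 (R = -7 + 21 = 14)
I(F) = -¼
Q = 188321/4 (Q = 41925 - (-¼ - 1*5155) = 41925 - (-¼ - 5155) = 41925 - 1*(-20621/4) = 41925 + 20621/4 = 188321/4 ≈ 47080.)
-Q = -1*188321/4 = -188321/4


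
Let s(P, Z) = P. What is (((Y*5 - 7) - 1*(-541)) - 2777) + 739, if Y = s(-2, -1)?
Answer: -1514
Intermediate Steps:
Y = -2
(((Y*5 - 7) - 1*(-541)) - 2777) + 739 = (((-2*5 - 7) - 1*(-541)) - 2777) + 739 = (((-10 - 7) + 541) - 2777) + 739 = ((-17 + 541) - 2777) + 739 = (524 - 2777) + 739 = -2253 + 739 = -1514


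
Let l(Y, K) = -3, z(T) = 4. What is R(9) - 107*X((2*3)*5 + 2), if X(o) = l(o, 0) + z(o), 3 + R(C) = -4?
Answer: -114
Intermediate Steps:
R(C) = -7 (R(C) = -3 - 4 = -7)
X(o) = 1 (X(o) = -3 + 4 = 1)
R(9) - 107*X((2*3)*5 + 2) = -7 - 107*1 = -7 - 107 = -114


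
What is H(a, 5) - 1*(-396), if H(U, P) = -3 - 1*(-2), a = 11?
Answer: 395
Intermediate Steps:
H(U, P) = -1 (H(U, P) = -3 + 2 = -1)
H(a, 5) - 1*(-396) = -1 - 1*(-396) = -1 + 396 = 395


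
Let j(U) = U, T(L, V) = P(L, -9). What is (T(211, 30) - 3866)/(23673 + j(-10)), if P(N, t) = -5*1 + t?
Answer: -3880/23663 ≈ -0.16397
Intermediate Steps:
P(N, t) = -5 + t
T(L, V) = -14 (T(L, V) = -5 - 9 = -14)
(T(211, 30) - 3866)/(23673 + j(-10)) = (-14 - 3866)/(23673 - 10) = -3880/23663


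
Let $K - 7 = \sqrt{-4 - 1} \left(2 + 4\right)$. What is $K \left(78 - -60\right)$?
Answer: $966 + 828 i \sqrt{5} \approx 966.0 + 1851.5 i$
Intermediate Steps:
$K = 7 + 6 i \sqrt{5}$ ($K = 7 + \sqrt{-4 - 1} \left(2 + 4\right) = 7 + \sqrt{-5} \cdot 6 = 7 + i \sqrt{5} \cdot 6 = 7 + 6 i \sqrt{5} \approx 7.0 + 13.416 i$)
$K \left(78 - -60\right) = \left(7 + 6 i \sqrt{5}\right) \left(78 - -60\right) = \left(7 + 6 i \sqrt{5}\right) \left(78 + 60\right) = \left(7 + 6 i \sqrt{5}\right) 138 = 966 + 828 i \sqrt{5}$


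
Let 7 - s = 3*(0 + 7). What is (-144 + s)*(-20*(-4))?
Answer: -12640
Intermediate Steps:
s = -14 (s = 7 - 3*(0 + 7) = 7 - 3*7 = 7 - 1*21 = 7 - 21 = -14)
(-144 + s)*(-20*(-4)) = (-144 - 14)*(-20*(-4)) = -158*80 = -12640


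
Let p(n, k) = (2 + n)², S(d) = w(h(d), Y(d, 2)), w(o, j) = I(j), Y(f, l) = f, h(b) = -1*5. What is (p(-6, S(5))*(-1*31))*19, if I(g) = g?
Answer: -9424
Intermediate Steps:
h(b) = -5
w(o, j) = j
S(d) = d
(p(-6, S(5))*(-1*31))*19 = ((2 - 6)²*(-1*31))*19 = ((-4)²*(-31))*19 = (16*(-31))*19 = -496*19 = -9424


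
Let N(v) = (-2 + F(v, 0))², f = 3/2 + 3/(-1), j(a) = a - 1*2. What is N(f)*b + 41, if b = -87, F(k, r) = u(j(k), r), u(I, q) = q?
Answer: -307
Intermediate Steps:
j(a) = -2 + a (j(a) = a - 2 = -2 + a)
f = -3/2 (f = 3*(½) + 3*(-1) = 3/2 - 3 = -3/2 ≈ -1.5000)
F(k, r) = r
N(v) = 4 (N(v) = (-2 + 0)² = (-2)² = 4)
N(f)*b + 41 = 4*(-87) + 41 = -348 + 41 = -307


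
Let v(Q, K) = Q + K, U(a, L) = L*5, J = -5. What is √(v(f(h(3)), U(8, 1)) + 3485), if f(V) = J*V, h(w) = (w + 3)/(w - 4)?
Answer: 8*√55 ≈ 59.330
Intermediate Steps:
h(w) = (3 + w)/(-4 + w)
f(V) = -5*V
U(a, L) = 5*L
v(Q, K) = K + Q
√(v(f(h(3)), U(8, 1)) + 3485) = √((5*1 - 5*(3 + 3)/(-4 + 3)) + 3485) = √((5 - 5*6/(-1)) + 3485) = √((5 - (-5)*6) + 3485) = √((5 - 5*(-6)) + 3485) = √((5 + 30) + 3485) = √(35 + 3485) = √3520 = 8*√55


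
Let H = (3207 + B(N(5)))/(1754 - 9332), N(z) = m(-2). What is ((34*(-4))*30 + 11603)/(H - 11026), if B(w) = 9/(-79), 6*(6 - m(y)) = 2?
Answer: -750622371/1100183426 ≈ -0.68227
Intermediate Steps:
m(y) = 17/3 (m(y) = 6 - 1/6*2 = 6 - 1/3 = 17/3)
N(z) = 17/3
B(w) = -9/79 (B(w) = 9*(-1/79) = -9/79)
H = -42224/99777 (H = (3207 - 9/79)/(1754 - 9332) = (253344/79)/(-7578) = (253344/79)*(-1/7578) = -42224/99777 ≈ -0.42318)
((34*(-4))*30 + 11603)/(H - 11026) = ((34*(-4))*30 + 11603)/(-42224/99777 - 11026) = (-136*30 + 11603)/(-1100183426/99777) = (-4080 + 11603)*(-99777/1100183426) = 7523*(-99777/1100183426) = -750622371/1100183426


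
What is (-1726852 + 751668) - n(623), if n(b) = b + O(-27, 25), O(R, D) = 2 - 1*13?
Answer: -975796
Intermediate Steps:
O(R, D) = -11 (O(R, D) = 2 - 13 = -11)
n(b) = -11 + b (n(b) = b - 11 = -11 + b)
(-1726852 + 751668) - n(623) = (-1726852 + 751668) - (-11 + 623) = -975184 - 1*612 = -975184 - 612 = -975796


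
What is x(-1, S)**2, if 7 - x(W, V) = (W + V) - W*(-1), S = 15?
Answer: 36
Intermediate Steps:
x(W, V) = 7 - V - 2*W (x(W, V) = 7 - ((W + V) - W*(-1)) = 7 - ((V + W) - (-1)*W) = 7 - ((V + W) + W) = 7 - (V + 2*W) = 7 + (-V - 2*W) = 7 - V - 2*W)
x(-1, S)**2 = (7 - 1*15 - 2*(-1))**2 = (7 - 15 + 2)**2 = (-6)**2 = 36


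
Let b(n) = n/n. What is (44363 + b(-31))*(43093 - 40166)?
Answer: 129853428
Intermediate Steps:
b(n) = 1
(44363 + b(-31))*(43093 - 40166) = (44363 + 1)*(43093 - 40166) = 44364*2927 = 129853428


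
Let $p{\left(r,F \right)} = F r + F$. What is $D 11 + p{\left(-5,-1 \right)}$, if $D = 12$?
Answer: $136$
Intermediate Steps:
$p{\left(r,F \right)} = F + F r$
$D 11 + p{\left(-5,-1 \right)} = 12 \cdot 11 - \left(1 - 5\right) = 132 - -4 = 132 + 4 = 136$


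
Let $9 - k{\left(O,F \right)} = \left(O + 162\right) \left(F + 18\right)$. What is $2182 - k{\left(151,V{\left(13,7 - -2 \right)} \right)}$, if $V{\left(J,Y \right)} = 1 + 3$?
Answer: $9059$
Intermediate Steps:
$V{\left(J,Y \right)} = 4$
$k{\left(O,F \right)} = 9 - \left(18 + F\right) \left(162 + O\right)$ ($k{\left(O,F \right)} = 9 - \left(O + 162\right) \left(F + 18\right) = 9 - \left(162 + O\right) \left(18 + F\right) = 9 - \left(18 + F\right) \left(162 + O\right)$)
$2182 - k{\left(151,V{\left(13,7 - -2 \right)} \right)} = 2182 - \left(-2907 - 648 - 2718 - 4 \cdot 151\right) = 2182 - \left(-2907 - 648 - 2718 - 604\right) = 2182 - -6877 = 2182 + 6877 = 9059$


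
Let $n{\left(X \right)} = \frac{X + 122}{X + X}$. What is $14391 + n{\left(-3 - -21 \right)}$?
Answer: $\frac{129554}{9} \approx 14395.0$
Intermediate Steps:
$n{\left(X \right)} = \frac{122 + X}{2 X}$
$14391 + n{\left(-3 - -21 \right)} = 14391 + \frac{122 - -18}{2 \left(-3 - -21\right)} = 14391 + \frac{122 + \left(-3 + 21\right)}{2 \left(-3 + 21\right)} = 14391 + \frac{122 + 18}{2 \cdot 18} = 14391 + \frac{1}{2} \cdot \frac{1}{18} \cdot 140 = 14391 + \frac{35}{9} = \frac{129554}{9}$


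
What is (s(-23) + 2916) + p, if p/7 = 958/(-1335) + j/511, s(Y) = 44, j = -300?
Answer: 287576762/97455 ≈ 2950.9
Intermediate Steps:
p = -890038/97455 (p = 7*(958/(-1335) - 300/511) = 7*(958*(-1/1335) - 300*1/511) = 7*(-958/1335 - 300/511) = 7*(-890038/682185) = -890038/97455 ≈ -9.1328)
(s(-23) + 2916) + p = (44 + 2916) - 890038/97455 = 2960 - 890038/97455 = 287576762/97455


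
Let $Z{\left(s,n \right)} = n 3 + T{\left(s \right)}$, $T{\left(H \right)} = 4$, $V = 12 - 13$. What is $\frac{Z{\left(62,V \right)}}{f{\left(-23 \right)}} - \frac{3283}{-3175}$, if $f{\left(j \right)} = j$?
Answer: $\frac{72334}{73025} \approx 0.99054$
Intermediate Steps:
$V = -1$
$Z{\left(s,n \right)} = 4 + 3 n$ ($Z{\left(s,n \right)} = n 3 + 4 = 3 n + 4 = 4 + 3 n$)
$\frac{Z{\left(62,V \right)}}{f{\left(-23 \right)}} - \frac{3283}{-3175} = \frac{4 + 3 \left(-1\right)}{-23} - \frac{3283}{-3175} = \left(4 - 3\right) \left(- \frac{1}{23}\right) - - \frac{3283}{3175} = 1 \left(- \frac{1}{23}\right) + \frac{3283}{3175} = - \frac{1}{23} + \frac{3283}{3175} = \frac{72334}{73025}$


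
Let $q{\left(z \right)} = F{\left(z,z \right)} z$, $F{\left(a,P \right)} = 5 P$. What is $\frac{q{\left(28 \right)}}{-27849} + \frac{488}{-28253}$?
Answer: $- \frac{124342072}{786817797} \approx -0.15803$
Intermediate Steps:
$q{\left(z \right)} = 5 z^{2}$ ($q{\left(z \right)} = 5 z z = 5 z^{2}$)
$\frac{q{\left(28 \right)}}{-27849} + \frac{488}{-28253} = \frac{5 \cdot 28^{2}}{-27849} + \frac{488}{-28253} = 5 \cdot 784 \left(- \frac{1}{27849}\right) + 488 \left(- \frac{1}{28253}\right) = 3920 \left(- \frac{1}{27849}\right) - \frac{488}{28253} = - \frac{3920}{27849} - \frac{488}{28253} = - \frac{124342072}{786817797}$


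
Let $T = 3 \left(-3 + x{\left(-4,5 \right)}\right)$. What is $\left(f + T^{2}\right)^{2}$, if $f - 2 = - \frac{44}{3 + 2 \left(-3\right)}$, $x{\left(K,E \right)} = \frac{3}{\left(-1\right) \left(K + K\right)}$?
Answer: $\frac{228221449}{36864} \approx 6190.9$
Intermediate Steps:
$x{\left(K,E \right)} = - \frac{3}{2 K}$ ($x{\left(K,E \right)} = \frac{3}{\left(-1\right) 2 K} = \frac{3}{\left(-2\right) K} = 3 \left(- \frac{1}{2 K}\right) = - \frac{3}{2 K}$)
$T = - \frac{63}{8}$ ($T = 3 \left(-3 - \frac{3}{2 \left(-4\right)}\right) = 3 \left(-3 - - \frac{3}{8}\right) = 3 \left(-3 + \frac{3}{8}\right) = 3 \left(- \frac{21}{8}\right) = - \frac{63}{8} \approx -7.875$)
$f = \frac{50}{3}$ ($f = 2 - \frac{44}{3 + 2 \left(-3\right)} = 2 - \frac{44}{3 - 6} = 2 - \frac{44}{-3} = 2 - - \frac{44}{3} = 2 + \frac{44}{3} = \frac{50}{3} \approx 16.667$)
$\left(f + T^{2}\right)^{2} = \left(\frac{50}{3} + \left(- \frac{63}{8}\right)^{2}\right)^{2} = \left(\frac{50}{3} + \frac{3969}{64}\right)^{2} = \left(\frac{15107}{192}\right)^{2} = \frac{228221449}{36864}$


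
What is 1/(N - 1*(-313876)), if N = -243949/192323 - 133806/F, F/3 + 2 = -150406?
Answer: 14463458892/4539718566240019 ≈ 3.1860e-6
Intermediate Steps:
F = -451224 (F = -6 + 3*(-150406) = -6 - 451218 = -451224)
N = -14056945373/14463458892 (N = -243949/192323 - 133806/(-451224) = -243949*1/192323 - 133806*(-1/451224) = -243949/192323 + 22301/75204 = -14056945373/14463458892 ≈ -0.97189)
1/(N - 1*(-313876)) = 1/(-14056945373/14463458892 - 1*(-313876)) = 1/(-14056945373/14463458892 + 313876) = 1/(4539718566240019/14463458892) = 14463458892/4539718566240019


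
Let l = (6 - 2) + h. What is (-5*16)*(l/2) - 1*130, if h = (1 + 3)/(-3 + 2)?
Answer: -130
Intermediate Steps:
h = -4 (h = 4/(-1) = 4*(-1) = -4)
l = 0 (l = (6 - 2) - 4 = 4 - 4 = 0)
(-5*16)*(l/2) - 1*130 = (-5*16)*(0/2) - 1*130 = -0/2 - 130 = -80*0 - 130 = 0 - 130 = -130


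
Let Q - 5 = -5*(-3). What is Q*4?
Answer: 80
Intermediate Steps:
Q = 20 (Q = 5 - 5*(-3) = 5 + 15 = 20)
Q*4 = 20*4 = 80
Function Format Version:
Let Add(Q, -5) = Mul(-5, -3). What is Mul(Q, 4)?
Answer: 80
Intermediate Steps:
Q = 20 (Q = Add(5, Mul(-5, -3)) = Add(5, 15) = 20)
Mul(Q, 4) = Mul(20, 4) = 80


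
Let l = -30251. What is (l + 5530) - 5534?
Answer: -30255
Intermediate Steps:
(l + 5530) - 5534 = (-30251 + 5530) - 5534 = -24721 - 5534 = -30255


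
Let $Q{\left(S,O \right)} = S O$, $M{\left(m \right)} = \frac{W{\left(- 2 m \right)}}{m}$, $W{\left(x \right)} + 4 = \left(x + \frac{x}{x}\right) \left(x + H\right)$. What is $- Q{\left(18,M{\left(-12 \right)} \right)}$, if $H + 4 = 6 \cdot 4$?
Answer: $1644$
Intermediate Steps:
$H = 20$ ($H = -4 + 6 \cdot 4 = -4 + 24 = 20$)
$W{\left(x \right)} = -4 + \left(1 + x\right) \left(20 + x\right)$ ($W{\left(x \right)} = -4 + \left(x + \frac{x}{x}\right) \left(x + 20\right) = -4 + \left(x + 1\right) \left(20 + x\right) = -4 + \left(1 + x\right) \left(20 + x\right)$)
$M{\left(m \right)} = \frac{16 - 42 m + 4 m^{2}}{m}$ ($M{\left(m \right)} = \frac{16 + \left(- 2 m\right)^{2} + 21 \left(- 2 m\right)}{m} = \frac{16 + 4 m^{2} - 42 m}{m} = \frac{16 - 42 m + 4 m^{2}}{m}$)
$Q{\left(S,O \right)} = O S$
$- Q{\left(18,M{\left(-12 \right)} \right)} = - \left(-42 + 4 \left(-12\right) + \frac{16}{-12}\right) 18 = - \left(-42 - 48 + 16 \left(- \frac{1}{12}\right)\right) 18 = - \left(-42 - 48 - \frac{4}{3}\right) 18 = - \frac{\left(-274\right) 18}{3} = \left(-1\right) \left(-1644\right) = 1644$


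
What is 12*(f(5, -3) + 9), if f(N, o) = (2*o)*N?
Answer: -252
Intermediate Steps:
f(N, o) = 2*N*o
12*(f(5, -3) + 9) = 12*(2*5*(-3) + 9) = 12*(-30 + 9) = 12*(-21) = -252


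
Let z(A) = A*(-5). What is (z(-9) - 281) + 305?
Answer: 69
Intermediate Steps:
z(A) = -5*A
(z(-9) - 281) + 305 = (-5*(-9) - 281) + 305 = (45 - 281) + 305 = -236 + 305 = 69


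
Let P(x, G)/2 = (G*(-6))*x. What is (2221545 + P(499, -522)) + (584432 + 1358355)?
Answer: 7290068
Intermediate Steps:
P(x, G) = -12*G*x (P(x, G) = 2*((G*(-6))*x) = 2*((-6*G)*x) = 2*(-6*G*x) = -12*G*x)
(2221545 + P(499, -522)) + (584432 + 1358355) = (2221545 - 12*(-522)*499) + (584432 + 1358355) = (2221545 + 3125736) + 1942787 = 5347281 + 1942787 = 7290068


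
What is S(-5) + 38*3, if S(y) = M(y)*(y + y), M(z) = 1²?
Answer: 104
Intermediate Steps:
M(z) = 1
S(y) = 2*y (S(y) = 1*(y + y) = 1*(2*y) = 2*y)
S(-5) + 38*3 = 2*(-5) + 38*3 = -10 + 114 = 104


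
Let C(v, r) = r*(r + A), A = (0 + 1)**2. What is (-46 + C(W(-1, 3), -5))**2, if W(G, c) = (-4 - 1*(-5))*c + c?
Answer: 676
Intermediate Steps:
W(G, c) = 2*c (W(G, c) = (-4 + 5)*c + c = 1*c + c = c + c = 2*c)
A = 1 (A = 1**2 = 1)
C(v, r) = r*(1 + r) (C(v, r) = r*(r + 1) = r*(1 + r))
(-46 + C(W(-1, 3), -5))**2 = (-46 - 5*(1 - 5))**2 = (-46 - 5*(-4))**2 = (-46 + 20)**2 = (-26)**2 = 676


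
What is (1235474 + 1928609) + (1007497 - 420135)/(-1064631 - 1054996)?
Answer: 6706675169679/2119627 ≈ 3.1641e+6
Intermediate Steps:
(1235474 + 1928609) + (1007497 - 420135)/(-1064631 - 1054996) = 3164083 + 587362/(-2119627) = 3164083 + 587362*(-1/2119627) = 3164083 - 587362/2119627 = 6706675169679/2119627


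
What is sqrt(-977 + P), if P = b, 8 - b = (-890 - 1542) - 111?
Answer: sqrt(1574) ≈ 39.674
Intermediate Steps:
b = 2551 (b = 8 - ((-890 - 1542) - 111) = 8 - (-2432 - 111) = 8 - 1*(-2543) = 8 + 2543 = 2551)
P = 2551
sqrt(-977 + P) = sqrt(-977 + 2551) = sqrt(1574)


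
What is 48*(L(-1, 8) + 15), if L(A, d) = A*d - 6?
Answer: 48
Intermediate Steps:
L(A, d) = -6 + A*d
48*(L(-1, 8) + 15) = 48*((-6 - 1*8) + 15) = 48*((-6 - 8) + 15) = 48*(-14 + 15) = 48*1 = 48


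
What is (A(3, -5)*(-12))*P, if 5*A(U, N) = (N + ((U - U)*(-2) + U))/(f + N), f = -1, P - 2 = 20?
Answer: -88/5 ≈ -17.600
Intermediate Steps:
P = 22 (P = 2 + 20 = 22)
A(U, N) = (N + U)/(5*(-1 + N)) (A(U, N) = ((N + ((U - U)*(-2) + U))/(-1 + N))/5 = ((N + (0*(-2) + U))/(-1 + N))/5 = ((N + (0 + U))/(-1 + N))/5 = ((N + U)/(-1 + N))/5 = (N + U)/(5*(-1 + N)))
(A(3, -5)*(-12))*P = (((-5 + 3)/(5*(-1 - 5)))*(-12))*22 = (((1/5)*(-2)/(-6))*(-12))*22 = (((1/5)*(-1/6)*(-2))*(-12))*22 = ((1/15)*(-12))*22 = -4/5*22 = -88/5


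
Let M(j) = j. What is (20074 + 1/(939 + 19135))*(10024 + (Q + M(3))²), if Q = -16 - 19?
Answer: 2225981294948/10037 ≈ 2.2178e+8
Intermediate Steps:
Q = -35
(20074 + 1/(939 + 19135))*(10024 + (Q + M(3))²) = (20074 + 1/(939 + 19135))*(10024 + (-35 + 3)²) = (20074 + 1/20074)*(10024 + (-32)²) = (20074 + 1/20074)*(10024 + 1024) = (402965477/20074)*11048 = 2225981294948/10037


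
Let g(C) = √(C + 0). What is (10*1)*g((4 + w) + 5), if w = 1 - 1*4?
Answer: 10*√6 ≈ 24.495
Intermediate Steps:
w = -3 (w = 1 - 4 = -3)
g(C) = √C
(10*1)*g((4 + w) + 5) = (10*1)*√((4 - 3) + 5) = 10*√(1 + 5) = 10*√6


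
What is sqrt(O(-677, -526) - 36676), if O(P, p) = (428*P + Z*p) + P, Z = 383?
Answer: I*sqrt(528567) ≈ 727.03*I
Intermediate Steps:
O(P, p) = 383*p + 429*P (O(P, p) = (428*P + 383*p) + P = (383*p + 428*P) + P = 383*p + 429*P)
sqrt(O(-677, -526) - 36676) = sqrt((383*(-526) + 429*(-677)) - 36676) = sqrt((-201458 - 290433) - 36676) = sqrt(-491891 - 36676) = sqrt(-528567) = I*sqrt(528567)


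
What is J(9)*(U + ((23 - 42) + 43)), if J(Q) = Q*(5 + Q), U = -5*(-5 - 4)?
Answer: 8694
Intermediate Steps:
U = 45 (U = -5*(-9) = 45)
J(9)*(U + ((23 - 42) + 43)) = (9*(5 + 9))*(45 + ((23 - 42) + 43)) = (9*14)*(45 + (-19 + 43)) = 126*(45 + 24) = 126*69 = 8694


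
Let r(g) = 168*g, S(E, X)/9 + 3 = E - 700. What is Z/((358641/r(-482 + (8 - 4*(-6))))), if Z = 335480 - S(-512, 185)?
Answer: -969962000/13283 ≈ -73023.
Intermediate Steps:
S(E, X) = -6327 + 9*E (S(E, X) = -27 + 9*(E - 700) = -27 + 9*(-700 + E) = -27 + (-6300 + 9*E) = -6327 + 9*E)
Z = 346415 (Z = 335480 - (-6327 + 9*(-512)) = 335480 - (-6327 - 4608) = 335480 - 1*(-10935) = 335480 + 10935 = 346415)
Z/((358641/r(-482 + (8 - 4*(-6))))) = 346415/((358641/((168*(-482 + (8 - 4*(-6))))))) = 346415/((358641/((168*(-482 + (8 + 24)))))) = 346415/((358641/((168*(-482 + 32))))) = 346415/((358641/((168*(-450))))) = 346415/((358641/(-75600))) = 346415/((358641*(-1/75600))) = 346415/(-13283/2800) = 346415*(-2800/13283) = -969962000/13283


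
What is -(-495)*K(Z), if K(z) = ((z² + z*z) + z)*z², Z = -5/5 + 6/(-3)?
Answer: 66825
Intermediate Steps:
Z = -3 (Z = -5*⅕ + 6*(-⅓) = -1 - 2 = -3)
K(z) = z²*(z + 2*z²) (K(z) = ((z² + z²) + z)*z² = (2*z² + z)*z² = (z + 2*z²)*z² = z²*(z + 2*z²))
-(-495)*K(Z) = -(-495)*(-3)³*(1 + 2*(-3)) = -(-495)*(-27*(1 - 6)) = -(-495)*(-27*(-5)) = -(-495)*135 = -1*(-66825) = 66825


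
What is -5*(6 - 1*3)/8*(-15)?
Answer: 225/8 ≈ 28.125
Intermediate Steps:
-5*(6 - 1*3)/8*(-15) = -5*(6 - 3)/8*(-15) = -15/8*(-15) = 225/8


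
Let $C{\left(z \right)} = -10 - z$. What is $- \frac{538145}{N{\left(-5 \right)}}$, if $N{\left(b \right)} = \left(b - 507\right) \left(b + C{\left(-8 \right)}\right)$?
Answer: $- \frac{538145}{3584} \approx -150.15$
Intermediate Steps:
$N{\left(b \right)} = \left(-507 + b\right) \left(-2 + b\right)$ ($N{\left(b \right)} = \left(b - 507\right) \left(b - 2\right) = \left(-507 + b\right) \left(-2 + b\right)$)
$- \frac{538145}{N{\left(-5 \right)}} = - \frac{538145}{1014 + \left(-5\right)^{2} - -2545} = - \frac{538145}{1014 + 25 + 2545} = - \frac{538145}{3584}$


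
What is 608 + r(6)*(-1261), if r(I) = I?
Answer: -6958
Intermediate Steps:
608 + r(6)*(-1261) = 608 + 6*(-1261) = 608 - 7566 = -6958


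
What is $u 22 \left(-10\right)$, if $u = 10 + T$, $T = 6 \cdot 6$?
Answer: $-10120$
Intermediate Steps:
$T = 36$
$u = 46$ ($u = 10 + 36 = 46$)
$u 22 \left(-10\right) = 46 \cdot 22 \left(-10\right) = 1012 \left(-10\right) = -10120$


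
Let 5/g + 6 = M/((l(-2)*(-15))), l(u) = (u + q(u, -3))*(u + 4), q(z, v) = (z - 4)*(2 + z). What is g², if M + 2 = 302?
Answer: 25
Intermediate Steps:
q(z, v) = (-4 + z)*(2 + z)
M = 300 (M = -2 + 302 = 300)
l(u) = (4 + u)*(-8 + u² - u) (l(u) = (u + (-8 + u² - 2*u))*(u + 4) = (-8 + u² - u)*(4 + u) = (4 + u)*(-8 + u² - u))
g = -5 (g = 5/(-6 + 300/(((-32 + (-2)³ - 12*(-2) + 3*(-2)²)*(-15)))) = 5/(-6 + 300/(((-32 - 8 + 24 + 3*4)*(-15)))) = 5/(-6 + 300/(((-32 - 8 + 24 + 12)*(-15)))) = 5/(-6 + 300/((-4*(-15)))) = 5/(-6 + 300/60) = 5/(-6 + 300*(1/60)) = 5/(-6 + 5) = 5/(-1) = 5*(-1) = -5)
g² = (-5)² = 25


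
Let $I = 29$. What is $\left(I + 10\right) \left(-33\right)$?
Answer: $-1287$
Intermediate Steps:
$\left(I + 10\right) \left(-33\right) = \left(29 + 10\right) \left(-33\right) = 39 \left(-33\right) = -1287$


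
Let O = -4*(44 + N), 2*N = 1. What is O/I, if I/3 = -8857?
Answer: 178/26571 ≈ 0.0066990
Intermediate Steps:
N = ½ (N = (½)*1 = ½ ≈ 0.50000)
O = -178 (O = -4*(44 + ½) = -4*89/2 = -178)
I = -26571 (I = 3*(-8857) = -26571)
O/I = -178/(-26571) = -178*(-1/26571) = 178/26571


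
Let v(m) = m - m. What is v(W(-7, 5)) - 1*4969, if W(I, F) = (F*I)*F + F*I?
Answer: -4969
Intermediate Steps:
W(I, F) = F*I + I*F² (W(I, F) = I*F² + F*I = F*I + I*F²)
v(m) = 0
v(W(-7, 5)) - 1*4969 = 0 - 1*4969 = 0 - 4969 = -4969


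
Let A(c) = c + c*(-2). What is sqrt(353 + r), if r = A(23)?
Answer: sqrt(330) ≈ 18.166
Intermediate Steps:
A(c) = -c (A(c) = c - 2*c = -c)
r = -23 (r = -1*23 = -23)
sqrt(353 + r) = sqrt(353 - 23) = sqrt(330)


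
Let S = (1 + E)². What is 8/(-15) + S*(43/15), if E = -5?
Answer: 136/3 ≈ 45.333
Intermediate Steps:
S = 16 (S = (1 - 5)² = (-4)² = 16)
8/(-15) + S*(43/15) = 8/(-15) + 16*(43/15) = 8*(-1/15) + 16*(43*(1/15)) = -8/15 + 16*(43/15) = -8/15 + 688/15 = 136/3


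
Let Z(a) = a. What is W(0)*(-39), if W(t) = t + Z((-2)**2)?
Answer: -156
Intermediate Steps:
W(t) = 4 + t (W(t) = t + (-2)**2 = t + 4 = 4 + t)
W(0)*(-39) = (4 + 0)*(-39) = 4*(-39) = -156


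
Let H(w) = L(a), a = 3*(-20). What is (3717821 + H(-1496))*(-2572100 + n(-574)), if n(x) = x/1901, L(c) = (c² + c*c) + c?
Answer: -18213430267705714/1901 ≈ -9.5810e+12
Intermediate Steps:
a = -60
L(c) = c + 2*c² (L(c) = (c² + c²) + c = 2*c² + c = c + 2*c²)
n(x) = x/1901 (n(x) = x*(1/1901) = x/1901)
H(w) = 7140 (H(w) = -60*(1 + 2*(-60)) = -60*(1 - 120) = -60*(-119) = 7140)
(3717821 + H(-1496))*(-2572100 + n(-574)) = (3717821 + 7140)*(-2572100 + (1/1901)*(-574)) = 3724961*(-2572100 - 574/1901) = 3724961*(-4889562674/1901) = -18213430267705714/1901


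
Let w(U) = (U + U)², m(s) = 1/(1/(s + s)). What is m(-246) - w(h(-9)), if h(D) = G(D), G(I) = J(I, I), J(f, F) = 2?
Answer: -508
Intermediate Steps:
m(s) = 2*s (m(s) = 1/(1/(2*s)) = 2*s)
G(I) = 2
h(D) = 2
w(U) = 4*U² (w(U) = (2*U)² = 4*U²)
m(-246) - w(h(-9)) = 2*(-246) - 4*2² = -492 - 4*4 = -492 - 1*16 = -492 - 16 = -508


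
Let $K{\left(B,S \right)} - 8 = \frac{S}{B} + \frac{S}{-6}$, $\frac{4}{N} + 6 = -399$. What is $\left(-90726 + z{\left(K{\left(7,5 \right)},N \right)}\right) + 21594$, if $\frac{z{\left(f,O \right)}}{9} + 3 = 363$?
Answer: $-65892$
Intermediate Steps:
$N = - \frac{4}{405}$ ($N = \frac{4}{-6 - 399} = \frac{4}{-405} = 4 \left(- \frac{1}{405}\right) = - \frac{4}{405} \approx -0.0098765$)
$K{\left(B,S \right)} = 8 - \frac{S}{6} + \frac{S}{B}$ ($K{\left(B,S \right)} = 8 + \left(\frac{S}{B} + \frac{S}{-6}\right) = 8 + \left(\frac{S}{B} + S \left(- \frac{1}{6}\right)\right) = 8 - \left(\frac{S}{6} - \frac{S}{B}\right) = 8 - \frac{S}{6} + \frac{S}{B}$)
$z{\left(f,O \right)} = 3240$ ($z{\left(f,O \right)} = -27 + 9 \cdot 363 = -27 + 3267 = 3240$)
$\left(-90726 + z{\left(K{\left(7,5 \right)},N \right)}\right) + 21594 = \left(-90726 + 3240\right) + 21594 = -87486 + 21594 = -65892$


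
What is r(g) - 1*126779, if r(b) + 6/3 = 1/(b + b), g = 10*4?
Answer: -10142479/80 ≈ -1.2678e+5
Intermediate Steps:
g = 40
r(b) = -2 + 1/(2*b) (r(b) = -2 + 1/(b + b) = -2 + 1/(2*b))
r(g) - 1*126779 = (-2 + (½)/40) - 1*126779 = (-2 + (½)*(1/40)) - 126779 = (-2 + 1/80) - 126779 = -159/80 - 126779 = -10142479/80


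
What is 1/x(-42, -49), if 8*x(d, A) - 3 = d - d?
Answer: 8/3 ≈ 2.6667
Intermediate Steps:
x(d, A) = 3/8 (x(d, A) = 3/8 + (d - d)/8 = 3/8 + (⅛)*0 = 3/8 + 0 = 3/8)
1/x(-42, -49) = 1/(3/8) = 8/3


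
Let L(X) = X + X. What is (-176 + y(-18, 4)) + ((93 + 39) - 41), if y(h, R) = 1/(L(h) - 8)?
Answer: -3741/44 ≈ -85.023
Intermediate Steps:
L(X) = 2*X
y(h, R) = 1/(-8 + 2*h) (y(h, R) = 1/(2*h - 8) = 1/(-8 + 2*h))
(-176 + y(-18, 4)) + ((93 + 39) - 41) = (-176 + 1/(2*(-4 - 18))) + ((93 + 39) - 41) = (-176 + (½)/(-22)) + (132 - 41) = (-176 + (½)*(-1/22)) + 91 = (-176 - 1/44) + 91 = -7745/44 + 91 = -3741/44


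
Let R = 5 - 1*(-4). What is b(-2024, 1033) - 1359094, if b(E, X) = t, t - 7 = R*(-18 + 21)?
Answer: -1359060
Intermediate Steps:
R = 9 (R = 5 + 4 = 9)
t = 34 (t = 7 + 9*(-18 + 21) = 7 + 9*3 = 7 + 27 = 34)
b(E, X) = 34
b(-2024, 1033) - 1359094 = 34 - 1359094 = -1359060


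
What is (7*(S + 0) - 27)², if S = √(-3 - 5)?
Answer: 337 - 756*I*√2 ≈ 337.0 - 1069.1*I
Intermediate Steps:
S = 2*I*√2 (S = √(-8) = 2*I*√2 ≈ 2.8284*I)
(7*(S + 0) - 27)² = (7*(2*I*√2 + 0) - 27)² = (7*(2*I*√2) - 27)² = (14*I*√2 - 27)² = (-27 + 14*I*√2)²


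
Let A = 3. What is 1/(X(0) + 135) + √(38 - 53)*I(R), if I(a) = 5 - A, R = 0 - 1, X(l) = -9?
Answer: 1/126 + 2*I*√15 ≈ 0.0079365 + 7.746*I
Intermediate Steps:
R = -1
I(a) = 2 (I(a) = 5 - 1*3 = 5 - 3 = 2)
1/(X(0) + 135) + √(38 - 53)*I(R) = 1/(-9 + 135) + √(38 - 53)*2 = 1/126 + √(-15)*2 = 1/126 + (I*√15)*2 = 1/126 + 2*I*√15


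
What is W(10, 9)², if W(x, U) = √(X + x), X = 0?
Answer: 10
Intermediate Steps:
W(x, U) = √x (W(x, U) = √(0 + x) = √x)
W(10, 9)² = (√10)² = 10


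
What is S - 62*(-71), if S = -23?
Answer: 4379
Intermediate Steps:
S - 62*(-71) = -23 - 62*(-71) = -23 + 4402 = 4379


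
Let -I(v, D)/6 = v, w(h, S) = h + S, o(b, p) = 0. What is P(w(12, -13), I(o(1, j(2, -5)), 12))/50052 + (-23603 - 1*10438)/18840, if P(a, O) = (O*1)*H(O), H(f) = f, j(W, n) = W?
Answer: -11347/6280 ≈ -1.8068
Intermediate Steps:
w(h, S) = S + h
I(v, D) = -6*v
P(a, O) = O² (P(a, O) = (O*1)*O = O*O = O²)
P(w(12, -13), I(o(1, j(2, -5)), 12))/50052 + (-23603 - 1*10438)/18840 = (-6*0)²/50052 + (-23603 - 1*10438)/18840 = 0²*(1/50052) + (-23603 - 10438)*(1/18840) = 0*(1/50052) - 34041*1/18840 = 0 - 11347/6280 = -11347/6280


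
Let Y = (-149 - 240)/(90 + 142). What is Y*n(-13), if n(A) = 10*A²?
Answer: -328705/116 ≈ -2833.7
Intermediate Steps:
Y = -389/232 ≈ -1.6767
Y*n(-13) = -1945*(-13)²/116 = -1945*169/116 = -389/232*1690 = -328705/116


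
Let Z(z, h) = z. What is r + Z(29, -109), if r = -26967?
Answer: -26938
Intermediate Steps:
r + Z(29, -109) = -26967 + 29 = -26938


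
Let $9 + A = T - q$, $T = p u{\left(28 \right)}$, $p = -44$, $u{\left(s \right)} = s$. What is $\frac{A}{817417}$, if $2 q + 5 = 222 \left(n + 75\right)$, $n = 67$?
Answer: $- \frac{34001}{1634834} \approx -0.020798$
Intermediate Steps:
$q = \frac{31519}{2}$ ($q = - \frac{5}{2} + \frac{222 \left(67 + 75\right)}{2} = - \frac{5}{2} + \frac{222 \cdot 142}{2} = - \frac{5}{2} + \frac{1}{2} \cdot 31524 = - \frac{5}{2} + 15762 = \frac{31519}{2} \approx 15760.0$)
$T = -1232$ ($T = \left(-44\right) 28 = -1232$)
$A = - \frac{34001}{2}$ ($A = -9 - \frac{33983}{2} = - \frac{34001}{2} \approx -17001.0$)
$\frac{A}{817417} = - \frac{34001}{2 \cdot 817417} = \left(- \frac{34001}{2}\right) \frac{1}{817417} = - \frac{34001}{1634834}$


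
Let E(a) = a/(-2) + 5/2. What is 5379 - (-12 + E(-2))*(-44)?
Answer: 5005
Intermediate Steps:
E(a) = 5/2 - a/2 (E(a) = a*(-½) + 5*(½) = -a/2 + 5/2 = 5/2 - a/2)
5379 - (-12 + E(-2))*(-44) = 5379 - (-12 + (5/2 - ½*(-2)))*(-44) = 5379 - (-12 + (5/2 + 1))*(-44) = 5379 - (-12 + 7/2)*(-44) = 5379 - (-17)*(-44)/2 = 5379 - 1*374 = 5379 - 374 = 5005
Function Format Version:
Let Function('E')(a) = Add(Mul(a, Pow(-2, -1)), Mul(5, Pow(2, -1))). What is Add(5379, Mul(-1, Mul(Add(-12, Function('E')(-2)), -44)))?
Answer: 5005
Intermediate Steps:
Function('E')(a) = Add(Rational(5, 2), Mul(Rational(-1, 2), a)) (Function('E')(a) = Add(Mul(a, Rational(-1, 2)), Mul(5, Rational(1, 2))) = Add(Mul(Rational(-1, 2), a), Rational(5, 2)) = Add(Rational(5, 2), Mul(Rational(-1, 2), a)))
Add(5379, Mul(-1, Mul(Add(-12, Function('E')(-2)), -44))) = Add(5379, Mul(-1, Mul(Add(-12, Add(Rational(5, 2), Mul(Rational(-1, 2), -2))), -44))) = Add(5379, Mul(-1, Mul(Add(-12, Add(Rational(5, 2), 1)), -44))) = Add(5379, Mul(-1, Mul(Add(-12, Rational(7, 2)), -44))) = Add(5379, Mul(-1, Mul(Rational(-17, 2), -44))) = Add(5379, Mul(-1, 374)) = Add(5379, -374) = 5005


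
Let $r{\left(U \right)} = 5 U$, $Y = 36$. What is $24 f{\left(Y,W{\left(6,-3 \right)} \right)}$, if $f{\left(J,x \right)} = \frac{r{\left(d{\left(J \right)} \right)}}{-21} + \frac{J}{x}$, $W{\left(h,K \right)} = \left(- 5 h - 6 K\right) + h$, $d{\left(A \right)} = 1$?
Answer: $- \frac{1048}{7} \approx -149.71$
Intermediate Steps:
$W{\left(h,K \right)} = - 6 K - 4 h$ ($W{\left(h,K \right)} = \left(- 6 K - 5 h\right) + h = - 6 K - 4 h$)
$f{\left(J,x \right)} = - \frac{5}{21} + \frac{J}{x}$ ($f{\left(J,x \right)} = \frac{5 \cdot 1}{-21} + \frac{J}{x} = 5 \left(- \frac{1}{21}\right) + \frac{J}{x} = - \frac{5}{21} + \frac{J}{x}$)
$24 f{\left(Y,W{\left(6,-3 \right)} \right)} = 24 \left(- \frac{5}{21} + \frac{36}{\left(-6\right) \left(-3\right) - 24}\right) = 24 \left(- \frac{5}{21} + \frac{36}{18 - 24}\right) = 24 \left(- \frac{5}{21} + \frac{36}{-6}\right) = 24 \left(- \frac{5}{21} + 36 \left(- \frac{1}{6}\right)\right) = 24 \left(- \frac{5}{21} - 6\right) = 24 \left(- \frac{131}{21}\right) = - \frac{1048}{7}$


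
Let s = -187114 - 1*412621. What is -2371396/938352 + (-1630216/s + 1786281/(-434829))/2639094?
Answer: -22667542136567207079491/8969454729067682887260 ≈ -2.5272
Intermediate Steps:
s = -599735 (s = -187114 - 412621 = -599735)
-2371396/938352 + (-1630216/s + 1786281/(-434829))/2639094 = -2371396/938352 + (-1630216/(-599735) + 1786281/(-434829))/2639094 = -2371396*1/938352 + (-1630216*(-1/599735) + 1786281*(-1/434829))*(1/2639094) = -592849/234588 + (1630216/599735 - 595427/144943)*(1/2639094) = -592849/234588 - 120810014157/86927390105*1/2639094 = -592849/234588 - 40270004719/76469851220588290 = -22667542136567207079491/8969454729067682887260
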